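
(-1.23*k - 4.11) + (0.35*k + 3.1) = -0.88*k - 1.01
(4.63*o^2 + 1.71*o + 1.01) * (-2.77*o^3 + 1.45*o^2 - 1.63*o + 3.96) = -12.8251*o^5 + 1.9768*o^4 - 7.8651*o^3 + 17.012*o^2 + 5.1253*o + 3.9996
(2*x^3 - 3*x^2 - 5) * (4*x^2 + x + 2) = 8*x^5 - 10*x^4 + x^3 - 26*x^2 - 5*x - 10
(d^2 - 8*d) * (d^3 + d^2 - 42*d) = d^5 - 7*d^4 - 50*d^3 + 336*d^2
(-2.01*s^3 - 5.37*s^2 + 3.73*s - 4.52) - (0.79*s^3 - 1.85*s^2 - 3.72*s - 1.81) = -2.8*s^3 - 3.52*s^2 + 7.45*s - 2.71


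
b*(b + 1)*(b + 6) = b^3 + 7*b^2 + 6*b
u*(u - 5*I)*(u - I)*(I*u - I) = I*u^4 + 6*u^3 - I*u^3 - 6*u^2 - 5*I*u^2 + 5*I*u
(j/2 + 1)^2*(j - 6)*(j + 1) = j^4/4 - j^3/4 - 11*j^2/2 - 11*j - 6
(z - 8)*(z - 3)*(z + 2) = z^3 - 9*z^2 + 2*z + 48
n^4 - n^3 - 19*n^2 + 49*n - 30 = (n - 3)*(n - 2)*(n - 1)*(n + 5)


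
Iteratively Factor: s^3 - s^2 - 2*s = (s)*(s^2 - s - 2) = s*(s - 2)*(s + 1)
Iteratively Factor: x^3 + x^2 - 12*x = (x)*(x^2 + x - 12) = x*(x - 3)*(x + 4)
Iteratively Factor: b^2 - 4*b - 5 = (b - 5)*(b + 1)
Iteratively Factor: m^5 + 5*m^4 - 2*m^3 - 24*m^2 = (m - 2)*(m^4 + 7*m^3 + 12*m^2) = m*(m - 2)*(m^3 + 7*m^2 + 12*m) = m^2*(m - 2)*(m^2 + 7*m + 12) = m^2*(m - 2)*(m + 3)*(m + 4)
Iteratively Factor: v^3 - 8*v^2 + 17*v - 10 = (v - 2)*(v^2 - 6*v + 5) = (v - 5)*(v - 2)*(v - 1)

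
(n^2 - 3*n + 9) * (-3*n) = -3*n^3 + 9*n^2 - 27*n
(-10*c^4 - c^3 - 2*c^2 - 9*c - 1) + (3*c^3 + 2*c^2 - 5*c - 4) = -10*c^4 + 2*c^3 - 14*c - 5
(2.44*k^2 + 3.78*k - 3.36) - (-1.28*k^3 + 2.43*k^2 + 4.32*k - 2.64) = 1.28*k^3 + 0.00999999999999979*k^2 - 0.54*k - 0.72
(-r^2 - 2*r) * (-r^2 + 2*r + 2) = r^4 - 6*r^2 - 4*r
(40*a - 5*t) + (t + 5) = 40*a - 4*t + 5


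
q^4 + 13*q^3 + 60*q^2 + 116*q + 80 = (q + 2)^2*(q + 4)*(q + 5)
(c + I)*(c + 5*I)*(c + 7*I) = c^3 + 13*I*c^2 - 47*c - 35*I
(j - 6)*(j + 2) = j^2 - 4*j - 12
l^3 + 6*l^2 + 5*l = l*(l + 1)*(l + 5)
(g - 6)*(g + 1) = g^2 - 5*g - 6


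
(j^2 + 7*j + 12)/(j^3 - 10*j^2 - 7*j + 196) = (j + 3)/(j^2 - 14*j + 49)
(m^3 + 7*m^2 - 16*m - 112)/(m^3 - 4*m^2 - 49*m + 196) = (m + 4)/(m - 7)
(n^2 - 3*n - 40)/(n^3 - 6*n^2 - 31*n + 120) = 1/(n - 3)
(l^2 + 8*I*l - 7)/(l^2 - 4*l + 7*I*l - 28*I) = (l + I)/(l - 4)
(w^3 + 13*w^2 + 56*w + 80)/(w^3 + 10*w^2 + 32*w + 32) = (w + 5)/(w + 2)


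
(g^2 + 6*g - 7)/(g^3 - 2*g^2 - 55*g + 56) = 1/(g - 8)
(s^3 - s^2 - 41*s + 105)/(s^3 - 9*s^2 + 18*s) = (s^2 + 2*s - 35)/(s*(s - 6))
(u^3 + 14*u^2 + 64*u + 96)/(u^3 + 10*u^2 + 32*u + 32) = (u + 6)/(u + 2)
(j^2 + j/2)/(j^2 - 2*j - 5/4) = 2*j/(2*j - 5)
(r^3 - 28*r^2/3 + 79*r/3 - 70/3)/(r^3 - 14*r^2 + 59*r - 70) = (r - 7/3)/(r - 7)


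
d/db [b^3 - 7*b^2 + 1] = b*(3*b - 14)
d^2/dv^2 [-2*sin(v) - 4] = 2*sin(v)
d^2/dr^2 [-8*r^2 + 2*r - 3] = -16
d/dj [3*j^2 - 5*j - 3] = 6*j - 5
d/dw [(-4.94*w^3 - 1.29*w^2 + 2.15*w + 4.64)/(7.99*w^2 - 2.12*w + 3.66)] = (-39.4706*w^4 + 20.9456*w^3 - 68.6849*w^2 - 83.59*w + 17.7058)/(63.8401*w^4 - 33.8776*w^3 + 62.9812*w^2 - 15.5184*w + 13.3956)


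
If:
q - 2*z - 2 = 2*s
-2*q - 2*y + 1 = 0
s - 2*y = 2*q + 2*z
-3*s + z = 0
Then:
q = 2/5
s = -1/5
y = 1/10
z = -3/5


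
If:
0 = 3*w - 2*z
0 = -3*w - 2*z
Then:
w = 0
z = 0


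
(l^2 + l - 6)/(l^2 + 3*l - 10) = (l + 3)/(l + 5)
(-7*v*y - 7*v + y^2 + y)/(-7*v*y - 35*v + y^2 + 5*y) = (y + 1)/(y + 5)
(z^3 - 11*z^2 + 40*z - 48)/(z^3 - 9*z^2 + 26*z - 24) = (z - 4)/(z - 2)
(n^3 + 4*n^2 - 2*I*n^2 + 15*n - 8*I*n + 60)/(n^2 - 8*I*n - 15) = (n^2 + n*(4 + 3*I) + 12*I)/(n - 3*I)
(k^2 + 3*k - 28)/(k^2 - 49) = (k - 4)/(k - 7)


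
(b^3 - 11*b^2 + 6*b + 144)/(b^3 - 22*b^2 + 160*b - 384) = (b + 3)/(b - 8)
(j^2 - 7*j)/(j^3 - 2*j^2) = (j - 7)/(j*(j - 2))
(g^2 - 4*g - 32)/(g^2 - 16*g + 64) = (g + 4)/(g - 8)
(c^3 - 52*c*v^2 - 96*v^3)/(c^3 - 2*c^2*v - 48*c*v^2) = (c + 2*v)/c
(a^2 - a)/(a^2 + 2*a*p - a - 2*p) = a/(a + 2*p)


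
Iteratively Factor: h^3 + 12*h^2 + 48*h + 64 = (h + 4)*(h^2 + 8*h + 16) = (h + 4)^2*(h + 4)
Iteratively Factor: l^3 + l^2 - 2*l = (l - 1)*(l^2 + 2*l) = l*(l - 1)*(l + 2)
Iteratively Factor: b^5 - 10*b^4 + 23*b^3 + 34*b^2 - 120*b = (b - 3)*(b^4 - 7*b^3 + 2*b^2 + 40*b) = b*(b - 3)*(b^3 - 7*b^2 + 2*b + 40) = b*(b - 4)*(b - 3)*(b^2 - 3*b - 10) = b*(b - 5)*(b - 4)*(b - 3)*(b + 2)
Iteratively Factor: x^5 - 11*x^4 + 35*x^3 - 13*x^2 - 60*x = (x - 4)*(x^4 - 7*x^3 + 7*x^2 + 15*x) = x*(x - 4)*(x^3 - 7*x^2 + 7*x + 15) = x*(x - 4)*(x + 1)*(x^2 - 8*x + 15) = x*(x - 5)*(x - 4)*(x + 1)*(x - 3)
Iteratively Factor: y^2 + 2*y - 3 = (y + 3)*(y - 1)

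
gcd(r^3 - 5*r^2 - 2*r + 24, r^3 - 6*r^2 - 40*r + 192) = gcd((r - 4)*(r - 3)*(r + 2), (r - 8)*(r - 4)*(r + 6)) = r - 4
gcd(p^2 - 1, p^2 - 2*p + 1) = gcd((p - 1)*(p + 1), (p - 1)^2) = p - 1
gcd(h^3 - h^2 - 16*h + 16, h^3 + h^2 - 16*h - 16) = h^2 - 16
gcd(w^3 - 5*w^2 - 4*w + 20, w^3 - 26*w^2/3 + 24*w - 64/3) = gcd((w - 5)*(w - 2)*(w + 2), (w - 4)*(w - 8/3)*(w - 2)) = w - 2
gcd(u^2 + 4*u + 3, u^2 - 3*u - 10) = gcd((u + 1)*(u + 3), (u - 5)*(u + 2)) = 1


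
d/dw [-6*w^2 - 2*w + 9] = -12*w - 2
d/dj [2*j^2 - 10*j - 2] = 4*j - 10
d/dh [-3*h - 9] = -3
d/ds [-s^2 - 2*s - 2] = -2*s - 2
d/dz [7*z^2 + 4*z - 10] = 14*z + 4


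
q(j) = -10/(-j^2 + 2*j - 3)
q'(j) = -10*(2*j - 2)/(-j^2 + 2*j - 3)^2 = 20*(1 - j)/(j^2 - 2*j + 3)^2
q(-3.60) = 0.43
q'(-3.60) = 0.17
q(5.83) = 0.39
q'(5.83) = -0.15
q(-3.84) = 0.39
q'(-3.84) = 0.15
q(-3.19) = 0.51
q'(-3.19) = 0.22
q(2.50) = 2.35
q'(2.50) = -1.66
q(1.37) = 4.68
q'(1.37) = -1.62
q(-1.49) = 1.22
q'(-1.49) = 0.74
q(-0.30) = 2.71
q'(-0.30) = 1.91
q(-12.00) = 0.06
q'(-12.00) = 0.01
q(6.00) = 0.37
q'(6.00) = -0.14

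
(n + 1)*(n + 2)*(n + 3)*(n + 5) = n^4 + 11*n^3 + 41*n^2 + 61*n + 30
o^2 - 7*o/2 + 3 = (o - 2)*(o - 3/2)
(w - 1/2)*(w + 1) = w^2 + w/2 - 1/2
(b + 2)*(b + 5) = b^2 + 7*b + 10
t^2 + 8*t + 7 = (t + 1)*(t + 7)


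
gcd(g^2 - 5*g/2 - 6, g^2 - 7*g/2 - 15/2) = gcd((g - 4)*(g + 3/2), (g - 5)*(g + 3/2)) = g + 3/2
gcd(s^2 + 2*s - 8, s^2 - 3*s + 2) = s - 2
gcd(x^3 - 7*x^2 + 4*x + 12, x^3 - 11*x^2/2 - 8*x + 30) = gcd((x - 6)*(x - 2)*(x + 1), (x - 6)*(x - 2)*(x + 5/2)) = x^2 - 8*x + 12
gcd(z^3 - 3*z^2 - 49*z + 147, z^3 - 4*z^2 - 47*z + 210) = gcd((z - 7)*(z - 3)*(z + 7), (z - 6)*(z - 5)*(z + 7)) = z + 7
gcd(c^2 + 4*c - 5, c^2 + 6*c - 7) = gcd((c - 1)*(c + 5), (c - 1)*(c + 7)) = c - 1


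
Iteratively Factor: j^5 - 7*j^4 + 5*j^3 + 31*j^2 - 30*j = (j - 3)*(j^4 - 4*j^3 - 7*j^2 + 10*j) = (j - 5)*(j - 3)*(j^3 + j^2 - 2*j) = j*(j - 5)*(j - 3)*(j^2 + j - 2) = j*(j - 5)*(j - 3)*(j - 1)*(j + 2)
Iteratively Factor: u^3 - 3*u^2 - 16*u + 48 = (u + 4)*(u^2 - 7*u + 12) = (u - 4)*(u + 4)*(u - 3)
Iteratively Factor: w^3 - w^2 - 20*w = (w - 5)*(w^2 + 4*w) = w*(w - 5)*(w + 4)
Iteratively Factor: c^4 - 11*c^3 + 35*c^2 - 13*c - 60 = (c - 3)*(c^3 - 8*c^2 + 11*c + 20) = (c - 4)*(c - 3)*(c^2 - 4*c - 5) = (c - 5)*(c - 4)*(c - 3)*(c + 1)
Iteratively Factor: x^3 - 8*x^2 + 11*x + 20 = (x - 5)*(x^2 - 3*x - 4) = (x - 5)*(x - 4)*(x + 1)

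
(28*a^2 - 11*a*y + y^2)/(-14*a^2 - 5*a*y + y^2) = (-4*a + y)/(2*a + y)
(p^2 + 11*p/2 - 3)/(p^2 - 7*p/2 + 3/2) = (p + 6)/(p - 3)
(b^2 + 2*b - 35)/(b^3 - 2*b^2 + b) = (b^2 + 2*b - 35)/(b*(b^2 - 2*b + 1))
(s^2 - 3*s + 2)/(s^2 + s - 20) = (s^2 - 3*s + 2)/(s^2 + s - 20)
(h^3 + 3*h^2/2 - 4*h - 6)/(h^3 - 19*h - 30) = (h^2 - h/2 - 3)/(h^2 - 2*h - 15)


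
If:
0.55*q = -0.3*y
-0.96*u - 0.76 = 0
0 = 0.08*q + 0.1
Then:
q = -1.25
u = -0.79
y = 2.29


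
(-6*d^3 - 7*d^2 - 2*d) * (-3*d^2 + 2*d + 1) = 18*d^5 + 9*d^4 - 14*d^3 - 11*d^2 - 2*d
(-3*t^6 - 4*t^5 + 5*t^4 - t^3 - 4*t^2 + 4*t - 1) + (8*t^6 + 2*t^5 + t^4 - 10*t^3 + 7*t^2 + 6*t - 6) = 5*t^6 - 2*t^5 + 6*t^4 - 11*t^3 + 3*t^2 + 10*t - 7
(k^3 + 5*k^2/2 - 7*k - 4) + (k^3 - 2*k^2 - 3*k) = 2*k^3 + k^2/2 - 10*k - 4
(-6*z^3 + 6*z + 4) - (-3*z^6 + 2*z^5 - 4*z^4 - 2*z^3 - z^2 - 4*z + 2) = 3*z^6 - 2*z^5 + 4*z^4 - 4*z^3 + z^2 + 10*z + 2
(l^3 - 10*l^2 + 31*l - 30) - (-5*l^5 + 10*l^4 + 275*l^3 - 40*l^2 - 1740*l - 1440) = 5*l^5 - 10*l^4 - 274*l^3 + 30*l^2 + 1771*l + 1410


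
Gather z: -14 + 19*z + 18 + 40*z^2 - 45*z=40*z^2 - 26*z + 4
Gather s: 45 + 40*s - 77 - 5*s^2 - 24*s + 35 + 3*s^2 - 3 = -2*s^2 + 16*s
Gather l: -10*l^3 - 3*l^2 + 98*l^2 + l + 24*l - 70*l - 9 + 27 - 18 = -10*l^3 + 95*l^2 - 45*l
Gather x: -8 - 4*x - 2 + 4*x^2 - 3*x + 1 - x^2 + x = 3*x^2 - 6*x - 9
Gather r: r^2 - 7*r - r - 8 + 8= r^2 - 8*r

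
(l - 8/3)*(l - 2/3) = l^2 - 10*l/3 + 16/9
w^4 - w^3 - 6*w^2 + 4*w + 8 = (w - 2)^2*(w + 1)*(w + 2)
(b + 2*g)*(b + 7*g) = b^2 + 9*b*g + 14*g^2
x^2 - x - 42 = (x - 7)*(x + 6)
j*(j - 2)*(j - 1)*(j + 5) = j^4 + 2*j^3 - 13*j^2 + 10*j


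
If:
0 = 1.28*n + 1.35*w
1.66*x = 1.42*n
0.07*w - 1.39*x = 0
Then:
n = 0.00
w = 0.00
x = 0.00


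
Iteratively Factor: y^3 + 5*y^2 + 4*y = (y)*(y^2 + 5*y + 4) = y*(y + 4)*(y + 1)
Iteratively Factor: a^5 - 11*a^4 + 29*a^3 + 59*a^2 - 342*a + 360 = (a - 2)*(a^4 - 9*a^3 + 11*a^2 + 81*a - 180) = (a - 3)*(a - 2)*(a^3 - 6*a^2 - 7*a + 60) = (a - 4)*(a - 3)*(a - 2)*(a^2 - 2*a - 15) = (a - 5)*(a - 4)*(a - 3)*(a - 2)*(a + 3)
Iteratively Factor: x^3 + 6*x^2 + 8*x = (x)*(x^2 + 6*x + 8) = x*(x + 4)*(x + 2)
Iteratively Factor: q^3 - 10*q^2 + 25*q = (q)*(q^2 - 10*q + 25) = q*(q - 5)*(q - 5)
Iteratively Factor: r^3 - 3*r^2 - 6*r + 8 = (r + 2)*(r^2 - 5*r + 4) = (r - 4)*(r + 2)*(r - 1)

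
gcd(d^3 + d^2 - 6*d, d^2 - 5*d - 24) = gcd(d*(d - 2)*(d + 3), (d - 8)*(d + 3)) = d + 3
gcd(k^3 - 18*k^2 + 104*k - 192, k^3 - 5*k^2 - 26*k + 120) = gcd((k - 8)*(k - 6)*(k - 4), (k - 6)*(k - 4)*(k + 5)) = k^2 - 10*k + 24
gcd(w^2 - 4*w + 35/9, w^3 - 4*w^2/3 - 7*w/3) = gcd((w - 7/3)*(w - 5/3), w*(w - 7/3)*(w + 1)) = w - 7/3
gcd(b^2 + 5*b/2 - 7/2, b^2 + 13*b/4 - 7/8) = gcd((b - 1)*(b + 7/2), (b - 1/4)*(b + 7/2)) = b + 7/2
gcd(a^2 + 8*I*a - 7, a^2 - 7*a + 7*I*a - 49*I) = a + 7*I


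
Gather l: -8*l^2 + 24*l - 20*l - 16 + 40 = -8*l^2 + 4*l + 24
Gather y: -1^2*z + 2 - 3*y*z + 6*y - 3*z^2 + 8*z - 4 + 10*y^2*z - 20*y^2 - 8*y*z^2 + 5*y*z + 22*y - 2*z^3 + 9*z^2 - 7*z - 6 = y^2*(10*z - 20) + y*(-8*z^2 + 2*z + 28) - 2*z^3 + 6*z^2 - 8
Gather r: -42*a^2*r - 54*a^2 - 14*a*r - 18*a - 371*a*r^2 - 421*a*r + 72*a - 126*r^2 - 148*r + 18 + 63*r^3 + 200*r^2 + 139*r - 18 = -54*a^2 + 54*a + 63*r^3 + r^2*(74 - 371*a) + r*(-42*a^2 - 435*a - 9)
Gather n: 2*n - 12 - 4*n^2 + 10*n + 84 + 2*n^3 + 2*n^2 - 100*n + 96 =2*n^3 - 2*n^2 - 88*n + 168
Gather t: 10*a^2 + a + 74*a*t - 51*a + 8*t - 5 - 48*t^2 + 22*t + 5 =10*a^2 - 50*a - 48*t^2 + t*(74*a + 30)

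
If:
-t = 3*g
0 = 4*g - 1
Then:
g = 1/4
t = -3/4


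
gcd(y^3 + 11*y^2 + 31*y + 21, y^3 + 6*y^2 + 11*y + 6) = y^2 + 4*y + 3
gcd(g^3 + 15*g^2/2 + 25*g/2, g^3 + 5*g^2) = g^2 + 5*g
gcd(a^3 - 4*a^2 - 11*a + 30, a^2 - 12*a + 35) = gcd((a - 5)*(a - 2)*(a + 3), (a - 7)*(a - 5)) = a - 5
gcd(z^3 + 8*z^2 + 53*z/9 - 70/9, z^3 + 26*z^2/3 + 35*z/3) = z^2 + 26*z/3 + 35/3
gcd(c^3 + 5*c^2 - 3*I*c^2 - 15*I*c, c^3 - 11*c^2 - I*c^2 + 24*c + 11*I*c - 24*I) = 1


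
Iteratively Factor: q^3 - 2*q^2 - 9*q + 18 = (q - 3)*(q^2 + q - 6) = (q - 3)*(q + 3)*(q - 2)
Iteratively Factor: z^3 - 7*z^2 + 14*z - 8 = (z - 1)*(z^2 - 6*z + 8) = (z - 2)*(z - 1)*(z - 4)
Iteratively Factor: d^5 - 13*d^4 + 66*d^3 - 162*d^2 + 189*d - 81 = (d - 3)*(d^4 - 10*d^3 + 36*d^2 - 54*d + 27) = (d - 3)^2*(d^3 - 7*d^2 + 15*d - 9) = (d - 3)^3*(d^2 - 4*d + 3) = (d - 3)^4*(d - 1)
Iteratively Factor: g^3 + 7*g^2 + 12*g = (g + 4)*(g^2 + 3*g) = (g + 3)*(g + 4)*(g)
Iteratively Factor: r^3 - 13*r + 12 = (r + 4)*(r^2 - 4*r + 3) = (r - 1)*(r + 4)*(r - 3)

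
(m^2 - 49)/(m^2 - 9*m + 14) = (m + 7)/(m - 2)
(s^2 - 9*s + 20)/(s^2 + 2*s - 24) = (s - 5)/(s + 6)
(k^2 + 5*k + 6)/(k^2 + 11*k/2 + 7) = 2*(k + 3)/(2*k + 7)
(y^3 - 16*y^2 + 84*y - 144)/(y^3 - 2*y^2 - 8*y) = (y^2 - 12*y + 36)/(y*(y + 2))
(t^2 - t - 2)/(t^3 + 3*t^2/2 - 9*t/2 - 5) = 2/(2*t + 5)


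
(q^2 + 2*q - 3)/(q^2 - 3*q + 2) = (q + 3)/(q - 2)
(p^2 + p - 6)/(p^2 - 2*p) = (p + 3)/p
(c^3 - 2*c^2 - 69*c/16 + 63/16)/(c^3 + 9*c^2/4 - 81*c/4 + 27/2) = (c + 7/4)/(c + 6)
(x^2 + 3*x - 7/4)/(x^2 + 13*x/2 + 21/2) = (x - 1/2)/(x + 3)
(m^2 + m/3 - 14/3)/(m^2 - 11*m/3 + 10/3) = (3*m + 7)/(3*m - 5)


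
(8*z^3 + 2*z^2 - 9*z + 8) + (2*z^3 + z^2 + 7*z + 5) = 10*z^3 + 3*z^2 - 2*z + 13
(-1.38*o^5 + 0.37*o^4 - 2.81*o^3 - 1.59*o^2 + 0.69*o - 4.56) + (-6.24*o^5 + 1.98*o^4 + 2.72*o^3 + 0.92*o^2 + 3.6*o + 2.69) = -7.62*o^5 + 2.35*o^4 - 0.0899999999999999*o^3 - 0.67*o^2 + 4.29*o - 1.87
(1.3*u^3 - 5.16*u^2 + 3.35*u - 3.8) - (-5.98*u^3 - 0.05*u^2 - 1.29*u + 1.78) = 7.28*u^3 - 5.11*u^2 + 4.64*u - 5.58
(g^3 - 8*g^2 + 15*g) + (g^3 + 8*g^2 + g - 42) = 2*g^3 + 16*g - 42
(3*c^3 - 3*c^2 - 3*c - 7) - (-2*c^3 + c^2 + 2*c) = 5*c^3 - 4*c^2 - 5*c - 7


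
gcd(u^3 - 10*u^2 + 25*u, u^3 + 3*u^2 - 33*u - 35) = u - 5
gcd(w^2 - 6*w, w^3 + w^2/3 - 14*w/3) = w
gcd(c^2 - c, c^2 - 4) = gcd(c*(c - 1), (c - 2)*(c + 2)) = 1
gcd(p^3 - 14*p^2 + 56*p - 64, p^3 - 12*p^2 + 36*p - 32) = p^2 - 10*p + 16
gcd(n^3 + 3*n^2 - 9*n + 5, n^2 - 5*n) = 1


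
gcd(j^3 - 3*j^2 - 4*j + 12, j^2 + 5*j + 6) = j + 2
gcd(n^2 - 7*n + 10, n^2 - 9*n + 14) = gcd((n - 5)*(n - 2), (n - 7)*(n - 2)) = n - 2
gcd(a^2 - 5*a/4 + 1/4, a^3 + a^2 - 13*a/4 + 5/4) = a - 1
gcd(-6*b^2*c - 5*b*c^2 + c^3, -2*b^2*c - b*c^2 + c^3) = b*c + c^2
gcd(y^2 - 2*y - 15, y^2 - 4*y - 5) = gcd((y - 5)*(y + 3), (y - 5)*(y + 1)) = y - 5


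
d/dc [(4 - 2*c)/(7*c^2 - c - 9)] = 2*(-7*c^2 + c + (c - 2)*(14*c - 1) + 9)/(-7*c^2 + c + 9)^2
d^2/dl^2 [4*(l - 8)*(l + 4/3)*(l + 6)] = 24*l - 16/3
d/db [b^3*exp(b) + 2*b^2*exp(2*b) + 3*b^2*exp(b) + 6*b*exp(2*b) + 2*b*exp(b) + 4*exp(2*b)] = (b^3 + 4*b^2*exp(b) + 6*b^2 + 16*b*exp(b) + 8*b + 14*exp(b) + 2)*exp(b)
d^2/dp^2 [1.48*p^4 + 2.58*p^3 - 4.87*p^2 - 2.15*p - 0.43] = 17.76*p^2 + 15.48*p - 9.74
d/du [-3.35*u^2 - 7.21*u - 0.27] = -6.7*u - 7.21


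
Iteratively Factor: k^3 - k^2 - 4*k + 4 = (k - 2)*(k^2 + k - 2) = (k - 2)*(k - 1)*(k + 2)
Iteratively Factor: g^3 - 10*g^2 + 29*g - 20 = (g - 1)*(g^2 - 9*g + 20) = (g - 5)*(g - 1)*(g - 4)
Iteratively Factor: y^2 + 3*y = (y + 3)*(y)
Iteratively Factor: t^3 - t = (t - 1)*(t^2 + t) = (t - 1)*(t + 1)*(t)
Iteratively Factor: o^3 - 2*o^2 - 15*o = (o - 5)*(o^2 + 3*o) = o*(o - 5)*(o + 3)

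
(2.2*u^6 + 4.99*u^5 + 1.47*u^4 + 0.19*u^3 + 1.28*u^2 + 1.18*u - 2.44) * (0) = 0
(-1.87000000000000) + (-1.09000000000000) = -2.96000000000000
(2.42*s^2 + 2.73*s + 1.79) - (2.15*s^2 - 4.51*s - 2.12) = 0.27*s^2 + 7.24*s + 3.91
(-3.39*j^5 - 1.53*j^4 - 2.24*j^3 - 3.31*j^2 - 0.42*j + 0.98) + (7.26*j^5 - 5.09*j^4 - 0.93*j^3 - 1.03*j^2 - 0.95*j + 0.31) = 3.87*j^5 - 6.62*j^4 - 3.17*j^3 - 4.34*j^2 - 1.37*j + 1.29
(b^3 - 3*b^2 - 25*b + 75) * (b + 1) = b^4 - 2*b^3 - 28*b^2 + 50*b + 75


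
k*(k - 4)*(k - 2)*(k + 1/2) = k^4 - 11*k^3/2 + 5*k^2 + 4*k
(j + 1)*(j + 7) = j^2 + 8*j + 7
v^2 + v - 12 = (v - 3)*(v + 4)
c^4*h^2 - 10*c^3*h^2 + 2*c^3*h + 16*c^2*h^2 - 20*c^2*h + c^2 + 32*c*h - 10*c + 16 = (c - 8)*(c - 2)*(c*h + 1)^2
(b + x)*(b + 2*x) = b^2 + 3*b*x + 2*x^2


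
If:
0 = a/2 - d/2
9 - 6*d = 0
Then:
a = 3/2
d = 3/2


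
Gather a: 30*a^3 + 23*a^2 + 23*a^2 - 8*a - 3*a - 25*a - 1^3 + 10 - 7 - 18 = 30*a^3 + 46*a^2 - 36*a - 16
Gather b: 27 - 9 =18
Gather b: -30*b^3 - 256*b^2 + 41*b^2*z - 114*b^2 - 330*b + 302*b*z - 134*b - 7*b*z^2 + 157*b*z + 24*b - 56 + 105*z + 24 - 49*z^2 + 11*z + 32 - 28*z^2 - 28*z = -30*b^3 + b^2*(41*z - 370) + b*(-7*z^2 + 459*z - 440) - 77*z^2 + 88*z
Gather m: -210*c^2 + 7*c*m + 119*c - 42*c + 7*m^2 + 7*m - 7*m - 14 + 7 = -210*c^2 + 7*c*m + 77*c + 7*m^2 - 7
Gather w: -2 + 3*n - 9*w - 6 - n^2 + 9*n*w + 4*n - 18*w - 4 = -n^2 + 7*n + w*(9*n - 27) - 12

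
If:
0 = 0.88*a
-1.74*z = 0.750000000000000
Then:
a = 0.00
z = -0.43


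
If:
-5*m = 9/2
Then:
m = -9/10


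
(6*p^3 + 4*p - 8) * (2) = 12*p^3 + 8*p - 16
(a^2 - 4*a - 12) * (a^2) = a^4 - 4*a^3 - 12*a^2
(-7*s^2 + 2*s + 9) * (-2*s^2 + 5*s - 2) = 14*s^4 - 39*s^3 + 6*s^2 + 41*s - 18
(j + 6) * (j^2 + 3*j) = j^3 + 9*j^2 + 18*j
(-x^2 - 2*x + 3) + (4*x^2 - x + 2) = 3*x^2 - 3*x + 5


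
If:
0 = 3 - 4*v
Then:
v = 3/4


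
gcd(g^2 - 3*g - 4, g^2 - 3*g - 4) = g^2 - 3*g - 4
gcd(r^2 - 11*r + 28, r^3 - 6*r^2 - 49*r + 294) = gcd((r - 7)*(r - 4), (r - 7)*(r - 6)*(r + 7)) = r - 7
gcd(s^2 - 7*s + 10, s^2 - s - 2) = s - 2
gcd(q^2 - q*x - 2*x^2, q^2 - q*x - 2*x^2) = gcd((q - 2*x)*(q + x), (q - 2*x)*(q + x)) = -q^2 + q*x + 2*x^2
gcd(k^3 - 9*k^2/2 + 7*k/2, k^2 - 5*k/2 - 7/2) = k - 7/2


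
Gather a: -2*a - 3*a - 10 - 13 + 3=-5*a - 20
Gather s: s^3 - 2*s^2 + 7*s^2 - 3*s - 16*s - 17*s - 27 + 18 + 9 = s^3 + 5*s^2 - 36*s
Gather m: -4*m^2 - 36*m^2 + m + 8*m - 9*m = -40*m^2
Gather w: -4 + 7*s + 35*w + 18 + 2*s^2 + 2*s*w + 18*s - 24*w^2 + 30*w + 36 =2*s^2 + 25*s - 24*w^2 + w*(2*s + 65) + 50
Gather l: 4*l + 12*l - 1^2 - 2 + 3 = 16*l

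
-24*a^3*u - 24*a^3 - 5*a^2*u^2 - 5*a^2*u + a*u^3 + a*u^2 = (-8*a + u)*(3*a + u)*(a*u + a)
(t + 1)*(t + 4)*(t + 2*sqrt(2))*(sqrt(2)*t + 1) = sqrt(2)*t^4 + 5*t^3 + 5*sqrt(2)*t^3 + 6*sqrt(2)*t^2 + 25*t^2 + 10*sqrt(2)*t + 20*t + 8*sqrt(2)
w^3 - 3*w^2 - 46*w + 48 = (w - 8)*(w - 1)*(w + 6)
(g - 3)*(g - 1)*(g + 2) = g^3 - 2*g^2 - 5*g + 6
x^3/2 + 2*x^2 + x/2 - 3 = (x/2 + 1)*(x - 1)*(x + 3)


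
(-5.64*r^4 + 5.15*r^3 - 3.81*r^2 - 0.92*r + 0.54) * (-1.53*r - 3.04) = 8.6292*r^5 + 9.2661*r^4 - 9.8267*r^3 + 12.99*r^2 + 1.9706*r - 1.6416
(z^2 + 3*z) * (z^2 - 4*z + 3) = z^4 - z^3 - 9*z^2 + 9*z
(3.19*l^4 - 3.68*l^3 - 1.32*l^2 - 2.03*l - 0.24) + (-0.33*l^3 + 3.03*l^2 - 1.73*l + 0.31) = 3.19*l^4 - 4.01*l^3 + 1.71*l^2 - 3.76*l + 0.07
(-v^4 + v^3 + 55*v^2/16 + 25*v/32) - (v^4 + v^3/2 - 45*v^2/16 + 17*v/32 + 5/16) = -2*v^4 + v^3/2 + 25*v^2/4 + v/4 - 5/16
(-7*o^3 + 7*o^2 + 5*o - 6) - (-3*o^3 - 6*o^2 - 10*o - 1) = -4*o^3 + 13*o^2 + 15*o - 5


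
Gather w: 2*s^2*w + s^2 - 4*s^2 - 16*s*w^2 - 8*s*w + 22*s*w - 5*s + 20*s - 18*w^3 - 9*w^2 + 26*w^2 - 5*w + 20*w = -3*s^2 + 15*s - 18*w^3 + w^2*(17 - 16*s) + w*(2*s^2 + 14*s + 15)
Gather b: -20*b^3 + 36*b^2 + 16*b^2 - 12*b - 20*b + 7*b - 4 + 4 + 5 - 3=-20*b^3 + 52*b^2 - 25*b + 2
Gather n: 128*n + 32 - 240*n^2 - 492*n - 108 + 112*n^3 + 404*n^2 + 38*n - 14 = 112*n^3 + 164*n^2 - 326*n - 90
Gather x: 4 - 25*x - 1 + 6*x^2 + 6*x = 6*x^2 - 19*x + 3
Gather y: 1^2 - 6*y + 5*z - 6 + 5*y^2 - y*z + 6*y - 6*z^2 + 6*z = 5*y^2 - y*z - 6*z^2 + 11*z - 5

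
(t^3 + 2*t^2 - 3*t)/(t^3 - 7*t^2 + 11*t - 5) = t*(t + 3)/(t^2 - 6*t + 5)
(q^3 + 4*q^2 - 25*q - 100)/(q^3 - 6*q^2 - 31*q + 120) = (q^2 - q - 20)/(q^2 - 11*q + 24)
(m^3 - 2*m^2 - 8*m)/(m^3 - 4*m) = (m - 4)/(m - 2)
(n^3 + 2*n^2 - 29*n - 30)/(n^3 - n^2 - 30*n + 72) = (n^2 - 4*n - 5)/(n^2 - 7*n + 12)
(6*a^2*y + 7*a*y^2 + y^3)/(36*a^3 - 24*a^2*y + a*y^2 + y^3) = y*(a + y)/(6*a^2 - 5*a*y + y^2)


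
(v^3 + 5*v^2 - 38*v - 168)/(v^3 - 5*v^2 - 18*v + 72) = (v + 7)/(v - 3)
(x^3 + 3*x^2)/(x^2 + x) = x*(x + 3)/(x + 1)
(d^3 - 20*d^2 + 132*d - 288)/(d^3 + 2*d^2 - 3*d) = (d^3 - 20*d^2 + 132*d - 288)/(d*(d^2 + 2*d - 3))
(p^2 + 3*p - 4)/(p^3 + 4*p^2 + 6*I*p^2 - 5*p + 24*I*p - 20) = (p - 1)/(p^2 + 6*I*p - 5)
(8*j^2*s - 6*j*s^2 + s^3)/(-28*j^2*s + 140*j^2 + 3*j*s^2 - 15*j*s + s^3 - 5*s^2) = s*(-2*j + s)/(7*j*s - 35*j + s^2 - 5*s)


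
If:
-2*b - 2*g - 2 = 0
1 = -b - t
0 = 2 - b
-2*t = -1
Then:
No Solution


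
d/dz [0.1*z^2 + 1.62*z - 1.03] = 0.2*z + 1.62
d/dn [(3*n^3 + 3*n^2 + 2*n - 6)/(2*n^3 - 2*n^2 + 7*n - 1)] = 2*(-6*n^4 + 17*n^3 + 26*n^2 - 15*n + 20)/(4*n^6 - 8*n^5 + 32*n^4 - 32*n^3 + 53*n^2 - 14*n + 1)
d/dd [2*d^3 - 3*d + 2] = 6*d^2 - 3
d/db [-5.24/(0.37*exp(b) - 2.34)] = 1.9388*exp(b)/(0.37*exp(b) - 2.34)^2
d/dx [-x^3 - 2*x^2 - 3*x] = -3*x^2 - 4*x - 3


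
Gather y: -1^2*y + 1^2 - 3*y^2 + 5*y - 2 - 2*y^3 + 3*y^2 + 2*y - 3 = -2*y^3 + 6*y - 4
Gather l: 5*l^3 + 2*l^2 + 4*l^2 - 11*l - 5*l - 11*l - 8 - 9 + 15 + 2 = 5*l^3 + 6*l^2 - 27*l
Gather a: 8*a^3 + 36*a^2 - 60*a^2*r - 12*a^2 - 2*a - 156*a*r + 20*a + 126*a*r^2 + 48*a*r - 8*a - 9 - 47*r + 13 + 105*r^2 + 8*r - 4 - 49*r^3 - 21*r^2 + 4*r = 8*a^3 + a^2*(24 - 60*r) + a*(126*r^2 - 108*r + 10) - 49*r^3 + 84*r^2 - 35*r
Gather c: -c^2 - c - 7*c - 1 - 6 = -c^2 - 8*c - 7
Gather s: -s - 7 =-s - 7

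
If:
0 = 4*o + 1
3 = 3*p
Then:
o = -1/4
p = 1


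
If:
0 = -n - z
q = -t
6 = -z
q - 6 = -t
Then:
No Solution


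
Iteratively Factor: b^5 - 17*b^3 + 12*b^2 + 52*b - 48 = (b - 1)*(b^4 + b^3 - 16*b^2 - 4*b + 48) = (b - 3)*(b - 1)*(b^3 + 4*b^2 - 4*b - 16) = (b - 3)*(b - 1)*(b + 4)*(b^2 - 4) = (b - 3)*(b - 1)*(b + 2)*(b + 4)*(b - 2)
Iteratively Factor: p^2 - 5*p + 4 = (p - 1)*(p - 4)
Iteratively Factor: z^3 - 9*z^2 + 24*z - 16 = (z - 4)*(z^2 - 5*z + 4) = (z - 4)*(z - 1)*(z - 4)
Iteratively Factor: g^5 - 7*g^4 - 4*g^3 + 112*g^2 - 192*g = (g - 3)*(g^4 - 4*g^3 - 16*g^2 + 64*g) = (g - 4)*(g - 3)*(g^3 - 16*g) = (g - 4)^2*(g - 3)*(g^2 + 4*g) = (g - 4)^2*(g - 3)*(g + 4)*(g)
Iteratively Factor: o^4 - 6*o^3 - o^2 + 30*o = (o - 3)*(o^3 - 3*o^2 - 10*o) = o*(o - 3)*(o^2 - 3*o - 10) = o*(o - 5)*(o - 3)*(o + 2)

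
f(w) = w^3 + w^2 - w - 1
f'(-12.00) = 407.00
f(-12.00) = -1573.00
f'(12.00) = 455.00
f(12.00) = 1859.00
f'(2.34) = 20.11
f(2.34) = 14.95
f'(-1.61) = 3.56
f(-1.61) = -0.97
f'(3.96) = 53.96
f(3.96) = 72.82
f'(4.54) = 69.91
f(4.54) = 108.65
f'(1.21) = 5.81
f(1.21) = 1.03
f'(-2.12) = 8.24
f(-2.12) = -3.91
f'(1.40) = 7.68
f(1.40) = 2.30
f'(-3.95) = 37.91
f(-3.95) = -43.08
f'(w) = 3*w^2 + 2*w - 1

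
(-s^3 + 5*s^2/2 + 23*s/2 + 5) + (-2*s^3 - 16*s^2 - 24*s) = -3*s^3 - 27*s^2/2 - 25*s/2 + 5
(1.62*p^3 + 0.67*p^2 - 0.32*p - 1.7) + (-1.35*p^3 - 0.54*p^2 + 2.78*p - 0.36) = 0.27*p^3 + 0.13*p^2 + 2.46*p - 2.06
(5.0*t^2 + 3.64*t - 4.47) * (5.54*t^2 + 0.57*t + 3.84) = 27.7*t^4 + 23.0156*t^3 - 3.489*t^2 + 11.4297*t - 17.1648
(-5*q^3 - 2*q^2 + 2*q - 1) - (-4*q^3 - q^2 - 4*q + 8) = -q^3 - q^2 + 6*q - 9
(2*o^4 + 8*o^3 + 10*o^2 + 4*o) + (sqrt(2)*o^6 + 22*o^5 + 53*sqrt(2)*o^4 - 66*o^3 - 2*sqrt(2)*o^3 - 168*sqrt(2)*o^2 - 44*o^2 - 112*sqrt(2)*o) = sqrt(2)*o^6 + 22*o^5 + 2*o^4 + 53*sqrt(2)*o^4 - 58*o^3 - 2*sqrt(2)*o^3 - 168*sqrt(2)*o^2 - 34*o^2 - 112*sqrt(2)*o + 4*o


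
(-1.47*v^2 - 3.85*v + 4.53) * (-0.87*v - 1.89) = 1.2789*v^3 + 6.1278*v^2 + 3.3354*v - 8.5617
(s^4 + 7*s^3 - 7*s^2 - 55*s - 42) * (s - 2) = s^5 + 5*s^4 - 21*s^3 - 41*s^2 + 68*s + 84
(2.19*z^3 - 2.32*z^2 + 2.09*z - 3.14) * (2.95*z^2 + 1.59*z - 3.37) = 6.4605*z^5 - 3.3619*z^4 - 4.9036*z^3 + 1.8785*z^2 - 12.0359*z + 10.5818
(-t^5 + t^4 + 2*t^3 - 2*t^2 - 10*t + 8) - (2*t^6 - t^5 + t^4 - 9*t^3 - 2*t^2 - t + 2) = -2*t^6 + 11*t^3 - 9*t + 6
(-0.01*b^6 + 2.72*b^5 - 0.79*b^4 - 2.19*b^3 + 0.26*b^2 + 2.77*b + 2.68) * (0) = 0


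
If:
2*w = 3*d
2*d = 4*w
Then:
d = 0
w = 0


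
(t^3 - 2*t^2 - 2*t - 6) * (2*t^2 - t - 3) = 2*t^5 - 5*t^4 - 5*t^3 - 4*t^2 + 12*t + 18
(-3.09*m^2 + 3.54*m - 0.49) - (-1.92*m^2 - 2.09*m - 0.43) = -1.17*m^2 + 5.63*m - 0.06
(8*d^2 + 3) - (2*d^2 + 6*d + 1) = 6*d^2 - 6*d + 2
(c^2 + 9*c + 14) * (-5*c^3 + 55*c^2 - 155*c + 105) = -5*c^5 + 10*c^4 + 270*c^3 - 520*c^2 - 1225*c + 1470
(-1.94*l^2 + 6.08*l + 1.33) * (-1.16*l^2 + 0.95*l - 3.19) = 2.2504*l^4 - 8.8958*l^3 + 10.4218*l^2 - 18.1317*l - 4.2427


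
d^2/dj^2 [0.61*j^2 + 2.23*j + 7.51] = 1.22000000000000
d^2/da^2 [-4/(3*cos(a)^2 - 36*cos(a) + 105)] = 4*(4*sin(a)^4 - 6*sin(a)^2 + 465*cos(a) - 9*cos(3*a) - 216)/(3*(cos(a) - 7)^3*(cos(a) - 5)^3)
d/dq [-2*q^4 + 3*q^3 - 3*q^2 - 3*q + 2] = -8*q^3 + 9*q^2 - 6*q - 3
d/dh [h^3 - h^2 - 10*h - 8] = 3*h^2 - 2*h - 10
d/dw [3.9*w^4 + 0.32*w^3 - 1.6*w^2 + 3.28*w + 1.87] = 15.6*w^3 + 0.96*w^2 - 3.2*w + 3.28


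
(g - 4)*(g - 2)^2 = g^3 - 8*g^2 + 20*g - 16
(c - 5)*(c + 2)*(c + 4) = c^3 + c^2 - 22*c - 40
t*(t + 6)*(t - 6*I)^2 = t^4 + 6*t^3 - 12*I*t^3 - 36*t^2 - 72*I*t^2 - 216*t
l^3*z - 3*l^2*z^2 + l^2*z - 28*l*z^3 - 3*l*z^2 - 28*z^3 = (l - 7*z)*(l + 4*z)*(l*z + z)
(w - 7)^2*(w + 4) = w^3 - 10*w^2 - 7*w + 196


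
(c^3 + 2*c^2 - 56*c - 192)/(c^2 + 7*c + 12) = (c^2 - 2*c - 48)/(c + 3)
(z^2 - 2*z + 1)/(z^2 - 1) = (z - 1)/(z + 1)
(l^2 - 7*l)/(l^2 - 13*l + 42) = l/(l - 6)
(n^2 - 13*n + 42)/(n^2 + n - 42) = (n - 7)/(n + 7)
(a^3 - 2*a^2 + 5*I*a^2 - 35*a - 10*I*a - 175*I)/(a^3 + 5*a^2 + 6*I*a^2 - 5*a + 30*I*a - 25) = (a - 7)/(a + I)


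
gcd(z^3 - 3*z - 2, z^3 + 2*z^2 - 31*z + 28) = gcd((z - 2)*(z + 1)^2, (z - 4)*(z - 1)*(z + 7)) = 1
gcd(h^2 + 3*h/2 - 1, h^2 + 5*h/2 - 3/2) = h - 1/2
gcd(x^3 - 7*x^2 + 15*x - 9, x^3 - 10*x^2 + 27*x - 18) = x^2 - 4*x + 3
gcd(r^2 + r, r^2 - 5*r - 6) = r + 1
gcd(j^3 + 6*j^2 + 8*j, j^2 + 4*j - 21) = 1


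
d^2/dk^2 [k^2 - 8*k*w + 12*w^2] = 2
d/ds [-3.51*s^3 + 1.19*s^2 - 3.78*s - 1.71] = -10.53*s^2 + 2.38*s - 3.78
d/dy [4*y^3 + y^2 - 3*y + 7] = 12*y^2 + 2*y - 3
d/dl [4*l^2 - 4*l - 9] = 8*l - 4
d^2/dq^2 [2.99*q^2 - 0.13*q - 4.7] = 5.98000000000000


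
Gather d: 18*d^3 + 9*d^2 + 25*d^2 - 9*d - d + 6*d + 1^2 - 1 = 18*d^3 + 34*d^2 - 4*d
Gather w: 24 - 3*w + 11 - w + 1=36 - 4*w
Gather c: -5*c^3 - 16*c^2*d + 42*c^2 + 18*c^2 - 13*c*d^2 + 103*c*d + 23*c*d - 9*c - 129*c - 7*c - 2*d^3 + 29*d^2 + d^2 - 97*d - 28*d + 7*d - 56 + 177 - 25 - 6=-5*c^3 + c^2*(60 - 16*d) + c*(-13*d^2 + 126*d - 145) - 2*d^3 + 30*d^2 - 118*d + 90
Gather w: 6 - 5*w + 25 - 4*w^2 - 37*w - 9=-4*w^2 - 42*w + 22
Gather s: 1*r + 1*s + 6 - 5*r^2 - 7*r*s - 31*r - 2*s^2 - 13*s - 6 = -5*r^2 - 30*r - 2*s^2 + s*(-7*r - 12)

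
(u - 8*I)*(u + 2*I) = u^2 - 6*I*u + 16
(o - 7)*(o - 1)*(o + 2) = o^3 - 6*o^2 - 9*o + 14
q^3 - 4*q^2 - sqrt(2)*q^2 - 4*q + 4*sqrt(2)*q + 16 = (q - 4)*(q - 2*sqrt(2))*(q + sqrt(2))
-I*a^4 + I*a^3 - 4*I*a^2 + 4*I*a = a*(a - 2*I)*(a + 2*I)*(-I*a + I)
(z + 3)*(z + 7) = z^2 + 10*z + 21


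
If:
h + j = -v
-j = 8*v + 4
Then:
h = 7*v + 4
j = -8*v - 4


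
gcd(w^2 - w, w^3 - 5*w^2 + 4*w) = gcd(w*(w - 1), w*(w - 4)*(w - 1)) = w^2 - w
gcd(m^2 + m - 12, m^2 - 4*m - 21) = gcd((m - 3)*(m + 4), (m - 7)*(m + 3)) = 1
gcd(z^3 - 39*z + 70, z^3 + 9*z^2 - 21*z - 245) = z^2 + 2*z - 35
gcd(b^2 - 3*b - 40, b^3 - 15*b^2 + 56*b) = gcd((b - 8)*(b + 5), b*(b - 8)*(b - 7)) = b - 8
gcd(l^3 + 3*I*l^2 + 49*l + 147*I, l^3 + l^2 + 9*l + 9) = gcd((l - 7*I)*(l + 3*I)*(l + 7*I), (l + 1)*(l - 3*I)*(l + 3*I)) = l + 3*I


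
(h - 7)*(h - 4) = h^2 - 11*h + 28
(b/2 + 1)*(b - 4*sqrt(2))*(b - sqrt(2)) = b^3/2 - 5*sqrt(2)*b^2/2 + b^2 - 5*sqrt(2)*b + 4*b + 8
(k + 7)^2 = k^2 + 14*k + 49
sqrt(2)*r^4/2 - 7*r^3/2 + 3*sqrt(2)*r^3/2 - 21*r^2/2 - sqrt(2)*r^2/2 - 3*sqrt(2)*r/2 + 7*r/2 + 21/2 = (r - 1)*(r + 3)*(r - 7*sqrt(2)/2)*(sqrt(2)*r/2 + sqrt(2)/2)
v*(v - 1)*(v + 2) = v^3 + v^2 - 2*v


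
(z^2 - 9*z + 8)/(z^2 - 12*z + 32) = (z - 1)/(z - 4)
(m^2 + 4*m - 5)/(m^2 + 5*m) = (m - 1)/m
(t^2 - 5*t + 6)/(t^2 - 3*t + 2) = (t - 3)/(t - 1)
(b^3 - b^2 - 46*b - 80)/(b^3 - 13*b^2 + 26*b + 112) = (b + 5)/(b - 7)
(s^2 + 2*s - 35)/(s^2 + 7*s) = (s - 5)/s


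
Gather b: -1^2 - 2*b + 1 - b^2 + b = -b^2 - b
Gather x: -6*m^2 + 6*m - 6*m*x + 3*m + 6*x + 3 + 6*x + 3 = -6*m^2 + 9*m + x*(12 - 6*m) + 6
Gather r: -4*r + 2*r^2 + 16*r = 2*r^2 + 12*r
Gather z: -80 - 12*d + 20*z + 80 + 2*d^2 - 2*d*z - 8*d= 2*d^2 - 20*d + z*(20 - 2*d)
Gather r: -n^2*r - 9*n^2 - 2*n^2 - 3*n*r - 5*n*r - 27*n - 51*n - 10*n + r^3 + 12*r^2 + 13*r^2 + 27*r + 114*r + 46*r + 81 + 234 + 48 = -11*n^2 - 88*n + r^3 + 25*r^2 + r*(-n^2 - 8*n + 187) + 363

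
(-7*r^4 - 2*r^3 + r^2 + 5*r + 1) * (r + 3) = -7*r^5 - 23*r^4 - 5*r^3 + 8*r^2 + 16*r + 3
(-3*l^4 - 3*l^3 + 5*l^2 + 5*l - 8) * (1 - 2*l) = 6*l^5 + 3*l^4 - 13*l^3 - 5*l^2 + 21*l - 8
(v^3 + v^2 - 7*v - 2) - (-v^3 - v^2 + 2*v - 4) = 2*v^3 + 2*v^2 - 9*v + 2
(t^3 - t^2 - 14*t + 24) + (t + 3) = t^3 - t^2 - 13*t + 27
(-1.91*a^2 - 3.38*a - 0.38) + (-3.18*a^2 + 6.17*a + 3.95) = -5.09*a^2 + 2.79*a + 3.57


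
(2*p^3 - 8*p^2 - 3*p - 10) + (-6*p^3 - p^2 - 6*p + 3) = -4*p^3 - 9*p^2 - 9*p - 7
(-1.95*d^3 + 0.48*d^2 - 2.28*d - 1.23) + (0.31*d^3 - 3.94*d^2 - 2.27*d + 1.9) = -1.64*d^3 - 3.46*d^2 - 4.55*d + 0.67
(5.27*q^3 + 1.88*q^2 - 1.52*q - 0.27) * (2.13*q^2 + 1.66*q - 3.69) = 11.2251*q^5 + 12.7526*q^4 - 19.5631*q^3 - 10.0355*q^2 + 5.1606*q + 0.9963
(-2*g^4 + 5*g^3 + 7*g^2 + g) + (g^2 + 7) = -2*g^4 + 5*g^3 + 8*g^2 + g + 7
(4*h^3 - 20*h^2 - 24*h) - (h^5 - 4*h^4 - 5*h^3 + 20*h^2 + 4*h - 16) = -h^5 + 4*h^4 + 9*h^3 - 40*h^2 - 28*h + 16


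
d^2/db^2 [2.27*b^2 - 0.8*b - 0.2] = 4.54000000000000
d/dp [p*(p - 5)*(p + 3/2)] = 3*p^2 - 7*p - 15/2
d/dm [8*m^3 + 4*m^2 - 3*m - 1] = 24*m^2 + 8*m - 3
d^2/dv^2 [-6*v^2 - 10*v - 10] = -12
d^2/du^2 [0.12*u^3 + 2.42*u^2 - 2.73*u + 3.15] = 0.72*u + 4.84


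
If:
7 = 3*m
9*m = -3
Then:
No Solution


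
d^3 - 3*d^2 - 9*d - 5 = (d - 5)*(d + 1)^2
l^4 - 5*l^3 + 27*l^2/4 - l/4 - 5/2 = (l - 5/2)*(l - 2)*(l - 1)*(l + 1/2)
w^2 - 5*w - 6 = (w - 6)*(w + 1)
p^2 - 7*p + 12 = (p - 4)*(p - 3)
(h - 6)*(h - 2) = h^2 - 8*h + 12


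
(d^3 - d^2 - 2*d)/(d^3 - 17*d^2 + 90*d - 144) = d*(d^2 - d - 2)/(d^3 - 17*d^2 + 90*d - 144)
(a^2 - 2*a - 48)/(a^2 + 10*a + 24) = (a - 8)/(a + 4)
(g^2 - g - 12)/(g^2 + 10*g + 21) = (g - 4)/(g + 7)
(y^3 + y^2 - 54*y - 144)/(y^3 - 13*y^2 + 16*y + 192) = (y + 6)/(y - 8)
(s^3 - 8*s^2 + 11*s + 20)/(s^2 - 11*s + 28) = (s^2 - 4*s - 5)/(s - 7)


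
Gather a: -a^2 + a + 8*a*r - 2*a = -a^2 + a*(8*r - 1)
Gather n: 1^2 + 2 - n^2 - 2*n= -n^2 - 2*n + 3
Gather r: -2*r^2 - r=-2*r^2 - r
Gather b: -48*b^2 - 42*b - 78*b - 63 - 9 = -48*b^2 - 120*b - 72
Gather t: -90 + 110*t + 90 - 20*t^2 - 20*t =-20*t^2 + 90*t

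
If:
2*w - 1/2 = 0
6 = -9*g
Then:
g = -2/3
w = 1/4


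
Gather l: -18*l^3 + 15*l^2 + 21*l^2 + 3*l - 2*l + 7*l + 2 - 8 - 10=-18*l^3 + 36*l^2 + 8*l - 16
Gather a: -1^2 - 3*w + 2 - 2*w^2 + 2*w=-2*w^2 - w + 1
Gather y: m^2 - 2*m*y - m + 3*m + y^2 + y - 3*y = m^2 + 2*m + y^2 + y*(-2*m - 2)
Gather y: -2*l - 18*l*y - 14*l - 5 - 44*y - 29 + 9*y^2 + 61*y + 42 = -16*l + 9*y^2 + y*(17 - 18*l) + 8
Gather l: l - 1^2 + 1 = l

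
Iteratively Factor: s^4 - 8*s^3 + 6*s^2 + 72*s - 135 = (s + 3)*(s^3 - 11*s^2 + 39*s - 45) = (s - 5)*(s + 3)*(s^2 - 6*s + 9) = (s - 5)*(s - 3)*(s + 3)*(s - 3)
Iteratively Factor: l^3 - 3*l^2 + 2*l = (l)*(l^2 - 3*l + 2) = l*(l - 2)*(l - 1)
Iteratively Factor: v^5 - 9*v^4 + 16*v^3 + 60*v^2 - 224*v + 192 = (v - 4)*(v^4 - 5*v^3 - 4*v^2 + 44*v - 48) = (v - 4)*(v - 2)*(v^3 - 3*v^2 - 10*v + 24) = (v - 4)*(v - 2)^2*(v^2 - v - 12) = (v - 4)^2*(v - 2)^2*(v + 3)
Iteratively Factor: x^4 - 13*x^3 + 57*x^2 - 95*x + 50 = (x - 2)*(x^3 - 11*x^2 + 35*x - 25) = (x - 5)*(x - 2)*(x^2 - 6*x + 5) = (x - 5)*(x - 2)*(x - 1)*(x - 5)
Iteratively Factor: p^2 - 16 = (p + 4)*(p - 4)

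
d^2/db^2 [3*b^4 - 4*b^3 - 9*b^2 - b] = 36*b^2 - 24*b - 18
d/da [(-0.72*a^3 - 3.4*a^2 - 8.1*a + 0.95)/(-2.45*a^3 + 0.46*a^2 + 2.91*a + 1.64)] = (8.88178419700125e-16*a^5 - 8.6612*a^4 - 43.8804*a^3 - 2.7279*a^2 - 12.026*a - 16.0485)/(6.0025*a^6 - 2.254*a^5 - 14.0474*a^4 - 5.3588*a^3 + 9.9769*a^2 + 9.5448*a + 2.6896)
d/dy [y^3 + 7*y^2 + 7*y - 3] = 3*y^2 + 14*y + 7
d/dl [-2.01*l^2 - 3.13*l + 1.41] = -4.02*l - 3.13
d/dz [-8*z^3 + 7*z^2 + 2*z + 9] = -24*z^2 + 14*z + 2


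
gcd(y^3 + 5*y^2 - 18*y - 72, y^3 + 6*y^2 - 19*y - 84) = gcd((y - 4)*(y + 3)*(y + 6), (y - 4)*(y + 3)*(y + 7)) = y^2 - y - 12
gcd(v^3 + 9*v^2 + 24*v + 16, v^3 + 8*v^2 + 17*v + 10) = v + 1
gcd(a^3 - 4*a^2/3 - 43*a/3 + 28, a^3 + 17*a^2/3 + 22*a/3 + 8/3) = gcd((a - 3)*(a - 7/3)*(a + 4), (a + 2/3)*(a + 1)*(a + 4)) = a + 4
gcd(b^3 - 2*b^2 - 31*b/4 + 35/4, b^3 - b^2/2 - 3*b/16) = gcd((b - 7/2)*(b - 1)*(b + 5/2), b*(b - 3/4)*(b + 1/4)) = 1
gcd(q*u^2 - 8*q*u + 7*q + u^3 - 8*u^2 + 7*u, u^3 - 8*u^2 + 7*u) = u^2 - 8*u + 7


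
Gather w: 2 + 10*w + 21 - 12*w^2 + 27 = -12*w^2 + 10*w + 50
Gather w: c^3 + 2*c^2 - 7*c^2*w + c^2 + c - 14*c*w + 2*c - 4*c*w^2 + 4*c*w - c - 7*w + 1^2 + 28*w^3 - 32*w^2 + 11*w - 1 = c^3 + 3*c^2 + 2*c + 28*w^3 + w^2*(-4*c - 32) + w*(-7*c^2 - 10*c + 4)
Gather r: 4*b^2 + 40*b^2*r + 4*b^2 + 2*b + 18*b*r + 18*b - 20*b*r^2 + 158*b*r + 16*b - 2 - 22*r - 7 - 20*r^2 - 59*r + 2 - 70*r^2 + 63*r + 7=8*b^2 + 36*b + r^2*(-20*b - 90) + r*(40*b^2 + 176*b - 18)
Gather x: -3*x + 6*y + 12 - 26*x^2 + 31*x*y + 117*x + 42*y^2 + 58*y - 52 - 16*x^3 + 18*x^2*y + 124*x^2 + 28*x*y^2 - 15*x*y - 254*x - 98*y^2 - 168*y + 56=-16*x^3 + x^2*(18*y + 98) + x*(28*y^2 + 16*y - 140) - 56*y^2 - 104*y + 16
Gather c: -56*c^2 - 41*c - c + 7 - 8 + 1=-56*c^2 - 42*c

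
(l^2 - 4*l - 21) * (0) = 0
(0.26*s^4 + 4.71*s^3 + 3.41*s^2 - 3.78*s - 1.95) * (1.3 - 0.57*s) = -0.1482*s^5 - 2.3467*s^4 + 4.1793*s^3 + 6.5876*s^2 - 3.8025*s - 2.535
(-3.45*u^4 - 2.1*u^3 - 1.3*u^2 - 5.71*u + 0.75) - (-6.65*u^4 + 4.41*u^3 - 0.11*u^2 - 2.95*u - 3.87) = 3.2*u^4 - 6.51*u^3 - 1.19*u^2 - 2.76*u + 4.62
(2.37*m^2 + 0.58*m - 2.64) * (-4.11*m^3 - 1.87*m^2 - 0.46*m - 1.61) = -9.7407*m^5 - 6.8157*m^4 + 8.6756*m^3 + 0.8543*m^2 + 0.2806*m + 4.2504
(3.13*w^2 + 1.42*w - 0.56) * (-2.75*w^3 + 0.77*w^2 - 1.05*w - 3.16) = -8.6075*w^5 - 1.4949*w^4 - 0.6531*w^3 - 11.813*w^2 - 3.8992*w + 1.7696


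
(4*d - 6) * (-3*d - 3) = -12*d^2 + 6*d + 18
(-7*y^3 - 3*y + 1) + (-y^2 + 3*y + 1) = -7*y^3 - y^2 + 2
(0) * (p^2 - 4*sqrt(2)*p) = 0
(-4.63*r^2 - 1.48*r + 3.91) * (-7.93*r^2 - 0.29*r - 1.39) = 36.7159*r^4 + 13.0791*r^3 - 24.1414*r^2 + 0.9233*r - 5.4349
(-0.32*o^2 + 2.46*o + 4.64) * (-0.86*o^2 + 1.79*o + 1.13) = 0.2752*o^4 - 2.6884*o^3 + 0.0514000000000006*o^2 + 11.0854*o + 5.2432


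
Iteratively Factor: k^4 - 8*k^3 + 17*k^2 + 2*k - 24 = (k + 1)*(k^3 - 9*k^2 + 26*k - 24) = (k - 2)*(k + 1)*(k^2 - 7*k + 12) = (k - 3)*(k - 2)*(k + 1)*(k - 4)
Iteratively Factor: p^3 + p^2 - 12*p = (p)*(p^2 + p - 12) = p*(p - 3)*(p + 4)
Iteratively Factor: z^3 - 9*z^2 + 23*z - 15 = (z - 1)*(z^2 - 8*z + 15) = (z - 5)*(z - 1)*(z - 3)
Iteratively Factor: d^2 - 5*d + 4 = (d - 4)*(d - 1)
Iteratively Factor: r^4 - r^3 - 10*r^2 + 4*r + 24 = (r + 2)*(r^3 - 3*r^2 - 4*r + 12) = (r - 3)*(r + 2)*(r^2 - 4) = (r - 3)*(r + 2)^2*(r - 2)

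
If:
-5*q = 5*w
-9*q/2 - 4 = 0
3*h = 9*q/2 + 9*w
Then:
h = 4/3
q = -8/9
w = 8/9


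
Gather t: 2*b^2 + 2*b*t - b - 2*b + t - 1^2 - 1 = 2*b^2 - 3*b + t*(2*b + 1) - 2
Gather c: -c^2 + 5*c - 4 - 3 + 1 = -c^2 + 5*c - 6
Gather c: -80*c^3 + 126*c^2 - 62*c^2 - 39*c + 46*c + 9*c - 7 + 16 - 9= -80*c^3 + 64*c^2 + 16*c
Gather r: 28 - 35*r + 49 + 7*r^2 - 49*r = 7*r^2 - 84*r + 77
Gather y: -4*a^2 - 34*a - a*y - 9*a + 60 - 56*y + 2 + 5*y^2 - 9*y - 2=-4*a^2 - 43*a + 5*y^2 + y*(-a - 65) + 60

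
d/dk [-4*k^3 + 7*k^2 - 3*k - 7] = -12*k^2 + 14*k - 3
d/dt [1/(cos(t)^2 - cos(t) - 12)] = (2*cos(t) - 1)*sin(t)/(sin(t)^2 + cos(t) + 11)^2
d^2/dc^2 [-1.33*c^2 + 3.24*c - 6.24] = -2.66000000000000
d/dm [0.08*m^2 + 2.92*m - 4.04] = 0.16*m + 2.92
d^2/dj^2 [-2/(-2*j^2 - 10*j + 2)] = 2*(-j^2 - 5*j + (2*j + 5)^2 + 1)/(j^2 + 5*j - 1)^3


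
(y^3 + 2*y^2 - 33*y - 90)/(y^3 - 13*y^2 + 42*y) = (y^2 + 8*y + 15)/(y*(y - 7))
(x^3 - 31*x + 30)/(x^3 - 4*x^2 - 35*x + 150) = (x - 1)/(x - 5)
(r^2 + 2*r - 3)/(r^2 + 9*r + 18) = (r - 1)/(r + 6)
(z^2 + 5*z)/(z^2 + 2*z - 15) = z/(z - 3)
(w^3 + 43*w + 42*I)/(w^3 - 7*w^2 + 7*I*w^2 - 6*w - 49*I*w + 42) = (w - 7*I)/(w - 7)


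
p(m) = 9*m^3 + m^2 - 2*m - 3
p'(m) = 27*m^2 + 2*m - 2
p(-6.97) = -2987.96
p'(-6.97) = 1295.74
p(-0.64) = -3.67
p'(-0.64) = 7.78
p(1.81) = 50.02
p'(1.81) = 90.07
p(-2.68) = -163.70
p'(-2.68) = 186.56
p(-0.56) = -3.15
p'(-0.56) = 5.35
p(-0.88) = -6.60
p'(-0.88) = 17.15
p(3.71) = 462.93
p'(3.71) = 377.05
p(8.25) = 5102.20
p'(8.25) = 1852.19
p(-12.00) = -15387.00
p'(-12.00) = 3862.00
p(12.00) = 15669.00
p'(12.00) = 3910.00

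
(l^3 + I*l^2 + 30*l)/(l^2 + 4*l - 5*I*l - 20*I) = l*(l + 6*I)/(l + 4)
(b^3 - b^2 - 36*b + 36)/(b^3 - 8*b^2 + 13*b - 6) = (b + 6)/(b - 1)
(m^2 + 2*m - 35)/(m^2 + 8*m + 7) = (m - 5)/(m + 1)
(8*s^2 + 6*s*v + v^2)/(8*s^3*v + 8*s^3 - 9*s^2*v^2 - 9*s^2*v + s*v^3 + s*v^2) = (8*s^2 + 6*s*v + v^2)/(s*(8*s^2*v + 8*s^2 - 9*s*v^2 - 9*s*v + v^3 + v^2))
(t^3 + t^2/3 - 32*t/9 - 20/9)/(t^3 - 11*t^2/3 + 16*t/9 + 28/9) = (3*t + 5)/(3*t - 7)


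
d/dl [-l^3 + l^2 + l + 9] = -3*l^2 + 2*l + 1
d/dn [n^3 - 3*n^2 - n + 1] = 3*n^2 - 6*n - 1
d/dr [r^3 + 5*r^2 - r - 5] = 3*r^2 + 10*r - 1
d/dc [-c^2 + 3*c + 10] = 3 - 2*c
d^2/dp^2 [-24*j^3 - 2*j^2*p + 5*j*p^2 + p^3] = 10*j + 6*p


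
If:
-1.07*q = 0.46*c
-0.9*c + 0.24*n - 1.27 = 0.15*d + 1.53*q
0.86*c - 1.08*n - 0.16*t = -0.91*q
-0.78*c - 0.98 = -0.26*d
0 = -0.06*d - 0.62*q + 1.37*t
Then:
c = -3.14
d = -5.66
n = -1.42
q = 1.35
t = 0.36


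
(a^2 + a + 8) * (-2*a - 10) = -2*a^3 - 12*a^2 - 26*a - 80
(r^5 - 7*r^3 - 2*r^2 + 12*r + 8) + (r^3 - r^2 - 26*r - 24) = r^5 - 6*r^3 - 3*r^2 - 14*r - 16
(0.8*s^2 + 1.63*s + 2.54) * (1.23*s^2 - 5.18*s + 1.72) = 0.984*s^4 - 2.1391*s^3 - 3.9432*s^2 - 10.3536*s + 4.3688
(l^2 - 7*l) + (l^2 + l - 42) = 2*l^2 - 6*l - 42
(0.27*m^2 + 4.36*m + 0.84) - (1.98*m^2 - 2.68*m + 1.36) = -1.71*m^2 + 7.04*m - 0.52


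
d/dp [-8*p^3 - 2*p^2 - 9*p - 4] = -24*p^2 - 4*p - 9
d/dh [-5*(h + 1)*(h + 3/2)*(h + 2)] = -15*h^2 - 45*h - 65/2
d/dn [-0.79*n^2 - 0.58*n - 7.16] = -1.58*n - 0.58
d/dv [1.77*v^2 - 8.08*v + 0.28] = 3.54*v - 8.08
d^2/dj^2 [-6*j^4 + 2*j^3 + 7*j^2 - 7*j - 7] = -72*j^2 + 12*j + 14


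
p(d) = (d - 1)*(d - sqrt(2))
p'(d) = 2*d - sqrt(2) - 1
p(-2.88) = 16.66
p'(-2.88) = -8.17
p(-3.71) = 24.14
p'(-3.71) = -9.83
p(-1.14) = 5.47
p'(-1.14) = -4.69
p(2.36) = 1.29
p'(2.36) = 2.31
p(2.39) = 1.36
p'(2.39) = 2.37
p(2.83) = 2.59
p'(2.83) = 3.25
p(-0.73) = 3.71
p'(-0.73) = -3.87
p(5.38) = 17.37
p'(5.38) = 8.35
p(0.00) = 1.41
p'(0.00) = -2.41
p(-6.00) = 51.90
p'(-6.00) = -14.41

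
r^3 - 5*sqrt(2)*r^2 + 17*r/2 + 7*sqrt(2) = (r - 7*sqrt(2)/2)*(r - 2*sqrt(2))*(r + sqrt(2)/2)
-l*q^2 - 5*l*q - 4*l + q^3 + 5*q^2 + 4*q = (-l + q)*(q + 1)*(q + 4)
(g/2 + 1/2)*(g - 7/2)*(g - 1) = g^3/2 - 7*g^2/4 - g/2 + 7/4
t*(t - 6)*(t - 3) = t^3 - 9*t^2 + 18*t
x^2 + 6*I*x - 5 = (x + I)*(x + 5*I)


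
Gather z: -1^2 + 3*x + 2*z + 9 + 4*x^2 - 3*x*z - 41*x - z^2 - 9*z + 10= 4*x^2 - 38*x - z^2 + z*(-3*x - 7) + 18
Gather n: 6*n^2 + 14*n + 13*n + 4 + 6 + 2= 6*n^2 + 27*n + 12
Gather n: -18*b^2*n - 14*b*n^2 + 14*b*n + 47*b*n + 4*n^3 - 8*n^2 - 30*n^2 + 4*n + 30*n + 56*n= 4*n^3 + n^2*(-14*b - 38) + n*(-18*b^2 + 61*b + 90)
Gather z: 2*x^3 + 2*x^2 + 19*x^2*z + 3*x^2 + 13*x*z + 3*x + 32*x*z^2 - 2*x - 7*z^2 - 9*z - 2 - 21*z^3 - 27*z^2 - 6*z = 2*x^3 + 5*x^2 + x - 21*z^3 + z^2*(32*x - 34) + z*(19*x^2 + 13*x - 15) - 2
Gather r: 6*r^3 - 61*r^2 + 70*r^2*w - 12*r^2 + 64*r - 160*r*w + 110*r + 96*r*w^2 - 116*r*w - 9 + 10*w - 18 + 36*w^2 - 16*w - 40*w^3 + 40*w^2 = 6*r^3 + r^2*(70*w - 73) + r*(96*w^2 - 276*w + 174) - 40*w^3 + 76*w^2 - 6*w - 27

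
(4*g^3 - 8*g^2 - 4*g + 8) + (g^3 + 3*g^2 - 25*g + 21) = 5*g^3 - 5*g^2 - 29*g + 29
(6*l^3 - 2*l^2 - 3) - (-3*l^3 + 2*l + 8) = 9*l^3 - 2*l^2 - 2*l - 11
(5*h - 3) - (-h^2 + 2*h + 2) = h^2 + 3*h - 5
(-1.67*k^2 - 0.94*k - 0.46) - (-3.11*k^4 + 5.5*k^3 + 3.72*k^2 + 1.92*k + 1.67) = 3.11*k^4 - 5.5*k^3 - 5.39*k^2 - 2.86*k - 2.13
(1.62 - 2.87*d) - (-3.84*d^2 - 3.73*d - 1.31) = 3.84*d^2 + 0.86*d + 2.93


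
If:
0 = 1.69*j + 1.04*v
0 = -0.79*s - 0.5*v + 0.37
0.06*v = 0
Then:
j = 0.00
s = 0.47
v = 0.00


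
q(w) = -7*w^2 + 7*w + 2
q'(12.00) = -161.00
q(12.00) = -922.00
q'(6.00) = -77.00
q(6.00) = -208.00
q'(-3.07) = 49.98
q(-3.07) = -85.46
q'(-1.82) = 32.48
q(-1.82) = -33.93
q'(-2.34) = 39.76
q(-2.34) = -52.71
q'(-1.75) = 31.50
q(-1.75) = -31.69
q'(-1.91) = 33.74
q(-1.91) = -36.91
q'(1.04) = -7.56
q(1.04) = 1.71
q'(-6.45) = 97.30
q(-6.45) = -334.37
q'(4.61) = -57.54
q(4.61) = -114.49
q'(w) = 7 - 14*w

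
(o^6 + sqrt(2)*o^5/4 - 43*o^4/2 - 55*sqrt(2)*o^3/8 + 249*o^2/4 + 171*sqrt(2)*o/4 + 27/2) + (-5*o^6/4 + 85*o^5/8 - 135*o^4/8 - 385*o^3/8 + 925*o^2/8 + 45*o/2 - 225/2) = -o^6/4 + sqrt(2)*o^5/4 + 85*o^5/8 - 307*o^4/8 - 385*o^3/8 - 55*sqrt(2)*o^3/8 + 1423*o^2/8 + 45*o/2 + 171*sqrt(2)*o/4 - 99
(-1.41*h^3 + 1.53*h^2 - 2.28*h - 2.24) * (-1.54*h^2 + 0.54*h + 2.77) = 2.1714*h^5 - 3.1176*h^4 + 0.4317*h^3 + 6.4565*h^2 - 7.5252*h - 6.2048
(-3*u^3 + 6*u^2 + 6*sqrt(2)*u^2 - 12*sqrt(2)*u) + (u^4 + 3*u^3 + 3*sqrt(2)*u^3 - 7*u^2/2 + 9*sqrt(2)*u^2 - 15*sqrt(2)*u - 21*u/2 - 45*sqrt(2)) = u^4 + 3*sqrt(2)*u^3 + 5*u^2/2 + 15*sqrt(2)*u^2 - 27*sqrt(2)*u - 21*u/2 - 45*sqrt(2)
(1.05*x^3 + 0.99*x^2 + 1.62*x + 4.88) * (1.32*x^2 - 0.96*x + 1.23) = 1.386*x^5 + 0.2988*x^4 + 2.4795*x^3 + 6.1041*x^2 - 2.6922*x + 6.0024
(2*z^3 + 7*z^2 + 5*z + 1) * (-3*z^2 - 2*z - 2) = -6*z^5 - 25*z^4 - 33*z^3 - 27*z^2 - 12*z - 2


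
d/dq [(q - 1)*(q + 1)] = 2*q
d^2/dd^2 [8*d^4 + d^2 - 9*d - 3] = 96*d^2 + 2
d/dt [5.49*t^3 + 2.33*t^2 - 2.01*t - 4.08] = 16.47*t^2 + 4.66*t - 2.01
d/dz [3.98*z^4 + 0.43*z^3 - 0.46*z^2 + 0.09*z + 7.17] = 15.92*z^3 + 1.29*z^2 - 0.92*z + 0.09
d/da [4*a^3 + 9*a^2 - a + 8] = 12*a^2 + 18*a - 1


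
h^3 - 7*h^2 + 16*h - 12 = (h - 3)*(h - 2)^2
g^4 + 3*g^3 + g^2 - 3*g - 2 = (g - 1)*(g + 1)^2*(g + 2)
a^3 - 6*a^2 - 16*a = a*(a - 8)*(a + 2)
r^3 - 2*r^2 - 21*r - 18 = (r - 6)*(r + 1)*(r + 3)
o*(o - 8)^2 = o^3 - 16*o^2 + 64*o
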